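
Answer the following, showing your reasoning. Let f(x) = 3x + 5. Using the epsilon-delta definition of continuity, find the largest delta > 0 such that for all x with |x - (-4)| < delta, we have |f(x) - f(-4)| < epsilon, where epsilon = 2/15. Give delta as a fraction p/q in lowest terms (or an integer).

We compute f(-4) = 3*(-4) + 5 = -7.
|f(x) - f(-4)| = |3x + 5 - (-7)| = |3(x - (-4))| = 3|x - (-4)|.
We need 3|x - (-4)| < 2/15, i.e. |x - (-4)| < 2/15 / 3 = 2/45.
So any delta <= 2/45 works. Conversely, if delta > 2/45, then x = -4 + 2/45 satisfies |x - (-4)| = 2/45 < delta but |f(x) - f(-4)| = 3 * 2/45 = 2/15, which is not < 2/15; so no larger delta works.
Hence the largest such delta is 2/45.

2/45


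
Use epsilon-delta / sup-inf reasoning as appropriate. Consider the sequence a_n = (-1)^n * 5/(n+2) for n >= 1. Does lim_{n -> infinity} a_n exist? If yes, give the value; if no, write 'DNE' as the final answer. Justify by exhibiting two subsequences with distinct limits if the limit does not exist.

Examine the behaviour of a_n along subsequences.
Even-n subsequence a_{2k} = 5/(2k+2) -> 0. Odd-n subsequence a_{2k+1} = -5/(2k+3) -> 0. Both tend to 0, which suggests the limit is 0; verify directly.
|a_n - 0| = 5/(n+2) < 5/n for every n >= 1.
Given epsilon > 0, choose a positive integer N > 5/epsilon. Then for all n >= N, |a_n| < 5/n <= 5/N < epsilon.
So by the definition of the limit, lim a_n exists and equals 0.

0


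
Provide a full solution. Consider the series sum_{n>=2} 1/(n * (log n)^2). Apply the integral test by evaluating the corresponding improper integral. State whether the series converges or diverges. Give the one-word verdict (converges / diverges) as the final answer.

Let f(x) = 1/(x*log(x)^2). Then f is positive, continuous, and decreasing on [2, infinity), so the integral test applies.
Compute the improper integral int_{2}^infinity f(x) dx:
  antiderivative F(x) = -1/log(x).
  F(x) -> 0 as x -> infinity.  int = 0 - F(2) = 1/log(2) < infinity. By the integral test, the series converges.

converges


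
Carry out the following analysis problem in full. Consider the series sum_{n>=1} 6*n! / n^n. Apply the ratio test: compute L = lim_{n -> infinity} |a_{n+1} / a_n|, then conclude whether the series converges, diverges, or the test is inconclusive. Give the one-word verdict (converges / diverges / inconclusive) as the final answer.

Let a_n denote the general term. Form the ratio a_{n+1}/a_n and simplify:
a_{n+1}/a_n = (n/(n + 1))^n
Take the limit as n -> infinity: L = exp(-1).
Since L = exp(-1) < 1, the ratio test implies the series converges.

converges


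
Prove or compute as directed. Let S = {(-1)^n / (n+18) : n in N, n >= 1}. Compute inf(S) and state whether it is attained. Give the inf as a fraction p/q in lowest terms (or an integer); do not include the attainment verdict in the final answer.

Analysis:
- Values: -1/19, 1/20, -1/21, 1/22, -1/23, ...
- Positive terms (even n): 1/(2+18), 1/(4+18), ... decreasing -> max = 1/20 (n=2).
- Negative terms (odd n): -1/(1+18), -1/(3+18), ... increasing -> min = -1/19 (n=1).
- So sup = 1/20 (attained at n=2); inf = -1/19 (attained at n=1).
Conclusion: inf(S) = -1/19, attained in S.

-1/19


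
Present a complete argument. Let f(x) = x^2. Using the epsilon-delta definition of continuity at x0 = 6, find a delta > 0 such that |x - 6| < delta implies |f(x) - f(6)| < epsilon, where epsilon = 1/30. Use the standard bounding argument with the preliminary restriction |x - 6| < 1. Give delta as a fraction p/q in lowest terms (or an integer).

Factor: |x^2 - (6)^2| = |x - 6| * |x + 6|.
Impose |x - 6| < 1 first. Then |x + 6| = |(x - 6) + 2*(6)| <= |x - 6| + 2*|6| < 1 + 12 = 13.
So |x^2 - (6)^2| < delta * 13.
We need delta * 13 <= 1/30, i.e. delta <= 1/30/13 = 1/390.
Since 1/390 < 1, this is tighter than 1; take delta = 1/390.
So delta = 1/390 works.

1/390


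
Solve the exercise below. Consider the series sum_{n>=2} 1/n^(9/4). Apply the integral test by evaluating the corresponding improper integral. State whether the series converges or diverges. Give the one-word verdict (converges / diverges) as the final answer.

Let f(x) = x^(-9/4). Then f is positive, continuous, and decreasing on [2, infinity), so the integral test applies.
Compute the improper integral int_{2}^infinity f(x) dx:
  antiderivative F(x) = -4/(5*x^(5/4)).
  As x -> infinity, F(x) -> 0 (since p = 9/4 > 1).
  So int = F(infinity) - F(2) = 0 - (-2^(3/4)/5) = 2^(3/4)/5.
  Finite, so by the integral test, the series converges.

converges


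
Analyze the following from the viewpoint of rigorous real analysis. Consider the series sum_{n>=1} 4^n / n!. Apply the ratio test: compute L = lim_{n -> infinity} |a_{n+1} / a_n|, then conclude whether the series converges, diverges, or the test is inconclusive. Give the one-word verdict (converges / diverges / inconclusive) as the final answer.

Let a_n denote the general term. Form the ratio a_{n+1}/a_n and simplify:
a_{n+1}/a_n = 4/(n + 1)
Take the limit as n -> infinity: L = 0.
Since L = 0 < 1, the ratio test implies the series converges.

converges


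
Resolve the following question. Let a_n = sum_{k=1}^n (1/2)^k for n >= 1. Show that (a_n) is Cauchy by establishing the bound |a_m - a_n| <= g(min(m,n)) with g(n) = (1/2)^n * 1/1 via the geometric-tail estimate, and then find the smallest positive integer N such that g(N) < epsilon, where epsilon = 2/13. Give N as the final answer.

For m > n >= 1: |a_m - a_n| = sum_{k=n+1}^m (1/2)^k < sum_{k=n+1}^infinity (1/2)^k = (1/2)^(n+1) / (1 - 1/2) = (1/2)^n * (1/2) * (2/1) = (1/2)^n * 1/1.
So g(n) = (1/2)^n / 1. Since g(n) -> 0, (a_n) is Cauchy.
Now solve g(N) < 2/13: (1/2)^N / 1 < 2/13 <=> 2^N > 1 / (1 * 2/13) = 13/2.
Check powers of 2: 2^2 = 4 <= 13/2, 2^3 = 8 > 13/2.
So the smallest such N is 3. Check: g(3) = 1/(1 * 8) = 1/8 < 2/13.

3


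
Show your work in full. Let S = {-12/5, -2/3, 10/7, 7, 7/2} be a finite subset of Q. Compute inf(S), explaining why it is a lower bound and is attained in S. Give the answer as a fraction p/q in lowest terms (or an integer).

S is finite, so inf(S) = min(S).
Sorted increasing:
-12/5, -2/3, 10/7, 7/2, 7
The extremum is -12/5.
For every x in S, x >= -12/5. And -12/5 is in S, so it is attained.
Therefore inf(S) = -12/5.

-12/5


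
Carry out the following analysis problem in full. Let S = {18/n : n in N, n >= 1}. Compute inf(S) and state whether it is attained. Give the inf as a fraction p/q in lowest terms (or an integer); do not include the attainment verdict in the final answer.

Analysis:
- Values: 18, 9, 6, 9/2, ... strictly decreasing.
- The maximum is 18 (n=1); sup = 18 (attained).
- The set is bounded below by 0; 18/n -> 0 so 0 is the greatest lower bound.
- 0 is not in the set, so inf = 0 is not attained.
Conclusion: inf(S) = 0, not attained in S.

0


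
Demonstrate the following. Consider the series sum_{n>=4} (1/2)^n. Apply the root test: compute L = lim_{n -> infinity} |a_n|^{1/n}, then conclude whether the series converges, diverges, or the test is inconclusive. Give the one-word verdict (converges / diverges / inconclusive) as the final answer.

Let a_n denote the general term. Form |a_n|^(1/n) and simplify:
|a_n|^(1/n) = 1/2
Take the limit as n -> infinity: L = 1/2.
Since L = 1/2 < 1, the root test implies convergence.

converges


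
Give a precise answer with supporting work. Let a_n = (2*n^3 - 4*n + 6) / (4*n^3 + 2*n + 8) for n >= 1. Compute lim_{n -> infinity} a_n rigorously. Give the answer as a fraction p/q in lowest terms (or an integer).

Divide numerator and denominator by n^3, the highest power:
numerator / n^3 = 2 - 4/n^2 + 6/n^3
denominator / n^3 = 4 + 2/n^2 + 8/n^3
As n -> infinity, all terms of the form c/n^k (k >= 1) tend to 0.
So numerator / n^3 -> 2 and denominator / n^3 -> 4.
Therefore lim a_n = 1/2.

1/2


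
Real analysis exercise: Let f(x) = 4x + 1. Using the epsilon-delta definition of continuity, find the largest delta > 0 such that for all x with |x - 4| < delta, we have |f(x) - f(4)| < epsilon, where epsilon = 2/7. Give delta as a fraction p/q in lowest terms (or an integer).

We compute f(4) = 4*(4) + 1 = 17.
|f(x) - f(4)| = |4x + 1 - (17)| = |4(x - 4)| = 4|x - 4|.
We need 4|x - 4| < 2/7, i.e. |x - 4| < 2/7 / 4 = 1/14.
So any delta <= 1/14 works. Conversely, if delta > 1/14, then x = 4 + 1/14 satisfies |x - 4| = 1/14 < delta but |f(x) - f(4)| = 4 * 1/14 = 2/7, which is not < 2/7; so no larger delta works.
Hence the largest such delta is 1/14.

1/14


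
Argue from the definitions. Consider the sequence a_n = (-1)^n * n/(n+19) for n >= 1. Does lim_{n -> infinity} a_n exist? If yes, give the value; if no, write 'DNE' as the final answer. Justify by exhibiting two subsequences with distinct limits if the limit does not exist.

Examine the behaviour of a_n along subsequences.
a_{2k} = 2k/(2k+19) -> 1. a_{2k+1} = -(2k+1)/(2k+20) -> -1.
Since these two subsequential limits are 1 and -1, distinct, the full sequence cannot converge (a convergent sequence has all subsequences tending to the same limit). So lim a_n does not exist.

DNE


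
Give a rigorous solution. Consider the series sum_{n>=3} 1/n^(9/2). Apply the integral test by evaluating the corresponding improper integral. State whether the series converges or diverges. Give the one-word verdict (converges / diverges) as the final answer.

Let f(x) = x^(-9/2). Then f is positive, continuous, and decreasing on [3, infinity), so the integral test applies.
Compute the improper integral int_{3}^infinity f(x) dx:
  antiderivative F(x) = -2/(7*x^(7/2)).
  As x -> infinity, F(x) -> 0 (since p = 9/2 > 1).
  So int = F(infinity) - F(3) = 0 - (-2*sqrt(3)/567) = 2*sqrt(3)/567.
  Finite, so by the integral test, the series converges.

converges


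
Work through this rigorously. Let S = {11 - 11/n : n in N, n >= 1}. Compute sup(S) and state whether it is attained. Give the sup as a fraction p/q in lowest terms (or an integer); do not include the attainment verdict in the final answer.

Analysis:
- Values: 0, 11/2, 22/3, 33/4, ... strictly increasing.
- Minimum is 0 (n=1); inf = 0 (attained).
- 11 - 11/n -> 11 from below; sup = 11, not attained.
Conclusion: sup(S) = 11, not attained in S.

11


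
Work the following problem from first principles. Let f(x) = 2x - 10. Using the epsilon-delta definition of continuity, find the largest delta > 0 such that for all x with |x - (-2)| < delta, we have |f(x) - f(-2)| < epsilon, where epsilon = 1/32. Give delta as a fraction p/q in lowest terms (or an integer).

We compute f(-2) = 2*(-2) - 10 = -14.
|f(x) - f(-2)| = |2x - 10 - (-14)| = |2(x - (-2))| = 2|x - (-2)|.
We need 2|x - (-2)| < 1/32, i.e. |x - (-2)| < 1/32 / 2 = 1/64.
So any delta <= 1/64 works. Conversely, if delta > 1/64, then x = -2 + 1/64 satisfies |x - (-2)| = 1/64 < delta but |f(x) - f(-2)| = 2 * 1/64 = 1/32, which is not < 1/32; so no larger delta works.
Hence the largest such delta is 1/64.

1/64


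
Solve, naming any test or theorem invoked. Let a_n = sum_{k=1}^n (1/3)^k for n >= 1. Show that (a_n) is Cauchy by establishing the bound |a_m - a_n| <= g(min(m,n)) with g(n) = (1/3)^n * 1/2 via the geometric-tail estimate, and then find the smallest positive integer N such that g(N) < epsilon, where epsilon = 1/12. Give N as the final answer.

For m > n >= 1: |a_m - a_n| = sum_{k=n+1}^m (1/3)^k < sum_{k=n+1}^infinity (1/3)^k = (1/3)^(n+1) / (1 - 1/3) = (1/3)^n * (1/3) * (3/2) = (1/3)^n * 1/2.
So g(n) = (1/3)^n / 2. Since g(n) -> 0, (a_n) is Cauchy.
Now solve g(N) < 1/12: (1/3)^N / 2 < 1/12 <=> 3^N > 1 / (2 * 1/12) = 6.
Check powers of 3: 3^1 = 3 <= 6, 3^2 = 9 > 6.
So the smallest such N is 2. Check: g(2) = 1/(2 * 9) = 1/18 < 1/12.

2


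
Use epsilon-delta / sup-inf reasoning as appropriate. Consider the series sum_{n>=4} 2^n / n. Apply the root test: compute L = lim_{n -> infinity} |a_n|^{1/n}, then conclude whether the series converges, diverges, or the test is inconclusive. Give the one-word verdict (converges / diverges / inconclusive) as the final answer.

Let a_n denote the general term. Form |a_n|^(1/n) and simplify:
|a_n|^(1/n) = 2/n^(1/n)
Take the limit as n -> infinity: L = 2.
Since L = 2 > 1, the root test implies divergence.

diverges


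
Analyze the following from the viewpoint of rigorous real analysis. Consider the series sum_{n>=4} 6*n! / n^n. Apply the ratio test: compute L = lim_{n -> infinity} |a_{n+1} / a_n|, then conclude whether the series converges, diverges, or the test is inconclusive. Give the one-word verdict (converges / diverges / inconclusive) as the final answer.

Let a_n denote the general term. Form the ratio a_{n+1}/a_n and simplify:
a_{n+1}/a_n = (n/(n + 1))^n
Take the limit as n -> infinity: L = exp(-1).
Since L = exp(-1) < 1, the ratio test implies the series converges.

converges


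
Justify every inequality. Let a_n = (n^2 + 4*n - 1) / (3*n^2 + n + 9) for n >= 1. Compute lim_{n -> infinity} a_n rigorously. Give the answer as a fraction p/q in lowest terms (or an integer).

Divide numerator and denominator by n^2, the highest power:
numerator / n^2 = 1 + 4/n - 1/n^2
denominator / n^2 = 3 + 1/n + 9/n^2
As n -> infinity, all terms of the form c/n^k (k >= 1) tend to 0.
So numerator / n^2 -> 1 and denominator / n^2 -> 3.
Therefore lim a_n = 1/3.

1/3


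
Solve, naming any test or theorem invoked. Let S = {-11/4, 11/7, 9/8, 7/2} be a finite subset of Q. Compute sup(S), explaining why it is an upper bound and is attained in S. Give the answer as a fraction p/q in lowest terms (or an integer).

S is finite, so sup(S) = max(S).
Sorted decreasing:
7/2, 11/7, 9/8, -11/4
The extremum is 7/2.
For every x in S, x <= 7/2. And 7/2 is in S, so it is attained.
Therefore sup(S) = 7/2.

7/2


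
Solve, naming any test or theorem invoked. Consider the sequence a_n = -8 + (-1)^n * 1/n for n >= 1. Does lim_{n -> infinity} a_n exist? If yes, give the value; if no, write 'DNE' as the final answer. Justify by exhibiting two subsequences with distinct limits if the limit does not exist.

Examine the behaviour of a_n along subsequences.
Even-n subsequence a_{2k} = -8 + 1/(2k) -> -8. Odd-n subsequence a_{2k+1} = -8 - 1/(2k+1) -> -8. Both tend to -8, which suggests the limit is -8; verify directly.
|a_n - (-8)| = |(-1)^n * 1/n| = 1/n for every n >= 1.
Given epsilon > 0, choose a positive integer N > 1/epsilon. Then for all n >= N, |a_n - (-8)| = 1/n <= 1/N < epsilon.
So by the definition of the limit, lim a_n exists and equals -8.

-8


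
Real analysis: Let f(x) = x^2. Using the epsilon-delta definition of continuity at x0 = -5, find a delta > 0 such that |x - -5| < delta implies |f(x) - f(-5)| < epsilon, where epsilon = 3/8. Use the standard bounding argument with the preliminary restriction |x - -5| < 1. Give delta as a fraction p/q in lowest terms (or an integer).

Factor: |x^2 - (-5)^2| = |x - -5| * |x + -5|.
Impose |x - -5| < 1 first. Then |x + -5| = |(x - -5) + 2*(-5)| <= |x - -5| + 2*|-5| < 1 + 10 = 11.
So |x^2 - (-5)^2| < delta * 11.
We need delta * 11 <= 3/8, i.e. delta <= 3/8/11 = 3/88.
Since 3/88 < 1, this is tighter than 1; take delta = 3/88.
So delta = 3/88 works.

3/88


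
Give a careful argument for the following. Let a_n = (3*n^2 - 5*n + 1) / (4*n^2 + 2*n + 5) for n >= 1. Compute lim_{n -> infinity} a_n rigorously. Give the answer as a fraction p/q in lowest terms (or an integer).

Divide numerator and denominator by n^2, the highest power:
numerator / n^2 = 3 - 5/n + n^(-2)
denominator / n^2 = 4 + 2/n + 5/n^2
As n -> infinity, all terms of the form c/n^k (k >= 1) tend to 0.
So numerator / n^2 -> 3 and denominator / n^2 -> 4.
Therefore lim a_n = 3/4.

3/4


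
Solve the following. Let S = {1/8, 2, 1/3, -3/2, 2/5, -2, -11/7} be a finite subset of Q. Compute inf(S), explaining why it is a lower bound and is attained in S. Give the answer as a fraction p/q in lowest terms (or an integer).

S is finite, so inf(S) = min(S).
Sorted increasing:
-2, -11/7, -3/2, 1/8, 1/3, 2/5, 2
The extremum is -2.
For every x in S, x >= -2. And -2 is in S, so it is attained.
Therefore inf(S) = -2.

-2


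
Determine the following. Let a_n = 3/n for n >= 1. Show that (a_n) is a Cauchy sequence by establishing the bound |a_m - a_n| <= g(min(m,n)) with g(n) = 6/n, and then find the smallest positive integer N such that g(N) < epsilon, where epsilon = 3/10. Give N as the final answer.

For any m, n >= 1, by the triangle inequality:
|a_m - a_n| = |3/m - 3/n| <= 3*1/m + 3*1/n <= 6/min(m,n).
So g(n) = 6/n bounds the Cauchy difference. Since g(n) -> 0, (a_n) is Cauchy.
Now solve g(N) < 3/10: 6/N < 3/10 <=> N > 6 / (3/10) = 20.
The smallest integer strictly greater than 20 is N = 21.
Check: g(21) = 6/21 = 2/7 < 3/10; g(20) = 3/10 >= 3/10. So N = 21.

21


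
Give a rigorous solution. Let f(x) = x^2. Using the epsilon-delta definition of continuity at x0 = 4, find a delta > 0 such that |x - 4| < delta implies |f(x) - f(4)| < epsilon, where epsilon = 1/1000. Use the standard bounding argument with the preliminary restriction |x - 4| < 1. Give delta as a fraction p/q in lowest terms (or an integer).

Factor: |x^2 - (4)^2| = |x - 4| * |x + 4|.
Impose |x - 4| < 1 first. Then |x + 4| = |(x - 4) + 2*(4)| <= |x - 4| + 2*|4| < 1 + 8 = 9.
So |x^2 - (4)^2| < delta * 9.
We need delta * 9 <= 1/1000, i.e. delta <= 1/1000/9 = 1/9000.
Since 1/9000 < 1, this is tighter than 1; take delta = 1/9000.
So delta = 1/9000 works.

1/9000


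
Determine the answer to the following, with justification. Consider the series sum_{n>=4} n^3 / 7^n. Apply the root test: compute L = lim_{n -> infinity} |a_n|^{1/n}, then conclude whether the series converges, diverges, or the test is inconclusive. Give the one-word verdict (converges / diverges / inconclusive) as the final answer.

Let a_n denote the general term. Form |a_n|^(1/n) and simplify:
|a_n|^(1/n) = n^(3/n)/7
Take the limit as n -> infinity: L = 1/7.
Since L = 1/7 < 1, the root test implies convergence.

converges


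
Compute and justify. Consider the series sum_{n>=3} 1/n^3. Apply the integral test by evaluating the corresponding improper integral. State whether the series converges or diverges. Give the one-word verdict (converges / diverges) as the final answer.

Let f(x) = x^(-3). Then f is positive, continuous, and decreasing on [3, infinity), so the integral test applies.
Compute the improper integral int_{3}^infinity f(x) dx:
  antiderivative F(x) = -1/(2*x^2).
  As x -> infinity, F(x) -> 0 (since p = 3 > 1).
  So int = F(infinity) - F(3) = 0 - (-1/18) = 1/18.
  Finite, so by the integral test, the series converges.

converges


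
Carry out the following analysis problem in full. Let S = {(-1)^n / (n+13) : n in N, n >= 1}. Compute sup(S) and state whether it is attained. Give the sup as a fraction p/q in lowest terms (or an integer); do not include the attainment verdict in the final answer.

Analysis:
- Values: -1/14, 1/15, -1/16, 1/17, -1/18, ...
- Positive terms (even n): 1/(2+13), 1/(4+13), ... decreasing -> max = 1/15 (n=2).
- Negative terms (odd n): -1/(1+13), -1/(3+13), ... increasing -> min = -1/14 (n=1).
- So sup = 1/15 (attained at n=2); inf = -1/14 (attained at n=1).
Conclusion: sup(S) = 1/15, attained in S.

1/15


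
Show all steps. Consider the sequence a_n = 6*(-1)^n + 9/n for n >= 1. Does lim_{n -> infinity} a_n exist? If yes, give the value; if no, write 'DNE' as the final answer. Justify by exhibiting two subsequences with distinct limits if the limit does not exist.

Examine the behaviour of a_n along subsequences.
a_{2k} = 6 + 9/(2k) -> 6. a_{2k+1} = -6 + 9/(2k+1) -> -6.
Since these two subsequential limits are 6 and -6, distinct, the full sequence cannot converge (a convergent sequence has all subsequences tending to the same limit). So lim a_n does not exist.

DNE


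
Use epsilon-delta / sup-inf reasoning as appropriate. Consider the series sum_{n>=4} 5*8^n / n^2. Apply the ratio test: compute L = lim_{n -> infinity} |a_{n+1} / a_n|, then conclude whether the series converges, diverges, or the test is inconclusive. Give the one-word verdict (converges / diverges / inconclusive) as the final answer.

Let a_n denote the general term. Form the ratio a_{n+1}/a_n and simplify:
a_{n+1}/a_n = 8*n^2/(n + 1)^2
Take the limit as n -> infinity: L = 8.
Since L = 8 > 1 (or L = infinity), the ratio test implies the series diverges.

diverges


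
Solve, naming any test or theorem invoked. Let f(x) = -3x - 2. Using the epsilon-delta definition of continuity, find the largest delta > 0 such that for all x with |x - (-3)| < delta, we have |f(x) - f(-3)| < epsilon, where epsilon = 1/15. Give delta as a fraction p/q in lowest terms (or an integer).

We compute f(-3) = -3*(-3) - 2 = 7.
|f(x) - f(-3)| = |-3x - 2 - (7)| = |-3(x - (-3))| = 3|x - (-3)|.
We need 3|x - (-3)| < 1/15, i.e. |x - (-3)| < 1/15 / 3 = 1/45.
So any delta <= 1/45 works. Conversely, if delta > 1/45, then x = -3 + 1/45 satisfies |x - (-3)| = 1/45 < delta but |f(x) - f(-3)| = 3 * 1/45 = 1/15, which is not < 1/15; so no larger delta works.
Hence the largest such delta is 1/45.

1/45


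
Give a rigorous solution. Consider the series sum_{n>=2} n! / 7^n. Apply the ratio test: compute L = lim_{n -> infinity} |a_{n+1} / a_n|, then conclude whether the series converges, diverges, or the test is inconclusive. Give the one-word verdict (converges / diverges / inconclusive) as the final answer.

Let a_n denote the general term. Form the ratio a_{n+1}/a_n and simplify:
a_{n+1}/a_n = n/7 + 1/7
Take the limit as n -> infinity: L = infinity.
Since L = infinity > 1 (or L = infinity), the ratio test implies the series diverges.

diverges


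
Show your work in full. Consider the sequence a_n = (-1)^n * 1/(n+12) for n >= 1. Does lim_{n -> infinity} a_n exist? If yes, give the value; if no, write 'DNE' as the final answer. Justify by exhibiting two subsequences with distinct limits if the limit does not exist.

Examine the behaviour of a_n along subsequences.
Even-n subsequence a_{2k} = 1/(2k+12) -> 0. Odd-n subsequence a_{2k+1} = -1/(2k+13) -> 0. Both tend to 0, which suggests the limit is 0; verify directly.
|a_n - 0| = 1/(n+12) < 1/n for every n >= 1.
Given epsilon > 0, choose a positive integer N > 1/epsilon. Then for all n >= N, |a_n| < 1/n <= 1/N < epsilon.
So by the definition of the limit, lim a_n exists and equals 0.

0


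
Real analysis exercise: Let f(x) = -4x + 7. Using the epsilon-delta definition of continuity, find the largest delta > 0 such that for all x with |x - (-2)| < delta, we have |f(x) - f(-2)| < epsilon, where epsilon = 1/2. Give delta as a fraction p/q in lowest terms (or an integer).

We compute f(-2) = -4*(-2) + 7 = 15.
|f(x) - f(-2)| = |-4x + 7 - (15)| = |-4(x - (-2))| = 4|x - (-2)|.
We need 4|x - (-2)| < 1/2, i.e. |x - (-2)| < 1/2 / 4 = 1/8.
So any delta <= 1/8 works. Conversely, if delta > 1/8, then x = -2 + 1/8 satisfies |x - (-2)| = 1/8 < delta but |f(x) - f(-2)| = 4 * 1/8 = 1/2, which is not < 1/2; so no larger delta works.
Hence the largest such delta is 1/8.

1/8


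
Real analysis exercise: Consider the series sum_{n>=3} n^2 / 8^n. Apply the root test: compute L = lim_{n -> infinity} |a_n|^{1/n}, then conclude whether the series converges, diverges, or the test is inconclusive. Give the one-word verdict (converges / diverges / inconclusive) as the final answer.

Let a_n denote the general term. Form |a_n|^(1/n) and simplify:
|a_n|^(1/n) = n^(2/n)/8
Take the limit as n -> infinity: L = 1/8.
Since L = 1/8 < 1, the root test implies convergence.

converges


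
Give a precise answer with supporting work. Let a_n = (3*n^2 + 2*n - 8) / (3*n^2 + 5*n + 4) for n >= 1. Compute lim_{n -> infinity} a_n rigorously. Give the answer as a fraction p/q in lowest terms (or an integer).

Divide numerator and denominator by n^2, the highest power:
numerator / n^2 = 3 + 2/n - 8/n^2
denominator / n^2 = 3 + 5/n + 4/n^2
As n -> infinity, all terms of the form c/n^k (k >= 1) tend to 0.
So numerator / n^2 -> 3 and denominator / n^2 -> 3.
Therefore lim a_n = 1.

1


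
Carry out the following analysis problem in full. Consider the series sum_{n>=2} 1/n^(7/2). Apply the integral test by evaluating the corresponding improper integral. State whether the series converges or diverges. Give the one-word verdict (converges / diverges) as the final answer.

Let f(x) = x^(-7/2). Then f is positive, continuous, and decreasing on [2, infinity), so the integral test applies.
Compute the improper integral int_{2}^infinity f(x) dx:
  antiderivative F(x) = -2/(5*x^(5/2)).
  As x -> infinity, F(x) -> 0 (since p = 7/2 > 1).
  So int = F(infinity) - F(2) = 0 - (-sqrt(2)/20) = sqrt(2)/20.
  Finite, so by the integral test, the series converges.

converges


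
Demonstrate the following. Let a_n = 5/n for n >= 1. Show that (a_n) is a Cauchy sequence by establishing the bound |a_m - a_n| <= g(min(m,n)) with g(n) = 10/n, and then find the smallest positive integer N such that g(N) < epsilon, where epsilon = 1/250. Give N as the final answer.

For any m, n >= 1, by the triangle inequality:
|a_m - a_n| = |5/m - 5/n| <= 5*1/m + 5*1/n <= 10/min(m,n).
So g(n) = 10/n bounds the Cauchy difference. Since g(n) -> 0, (a_n) is Cauchy.
Now solve g(N) < 1/250: 10/N < 1/250 <=> N > 10 / (1/250) = 2500.
The smallest integer strictly greater than 2500 is N = 2501.
Check: g(2501) = 10/2501 = 10/2501 < 1/250; g(2500) = 1/250 >= 1/250. So N = 2501.

2501


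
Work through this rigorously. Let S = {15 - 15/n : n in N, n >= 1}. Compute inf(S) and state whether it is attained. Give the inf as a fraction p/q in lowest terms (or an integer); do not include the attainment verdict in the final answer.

Analysis:
- Values: 0, 15/2, 10, 45/4, ... strictly increasing.
- Minimum is 0 (n=1); inf = 0 (attained).
- 15 - 15/n -> 15 from below; sup = 15, not attained.
Conclusion: inf(S) = 0, attained in S.

0


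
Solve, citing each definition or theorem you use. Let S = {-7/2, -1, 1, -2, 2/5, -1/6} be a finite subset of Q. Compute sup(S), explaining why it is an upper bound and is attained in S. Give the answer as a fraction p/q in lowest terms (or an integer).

S is finite, so sup(S) = max(S).
Sorted decreasing:
1, 2/5, -1/6, -1, -2, -7/2
The extremum is 1.
For every x in S, x <= 1. And 1 is in S, so it is attained.
Therefore sup(S) = 1.

1


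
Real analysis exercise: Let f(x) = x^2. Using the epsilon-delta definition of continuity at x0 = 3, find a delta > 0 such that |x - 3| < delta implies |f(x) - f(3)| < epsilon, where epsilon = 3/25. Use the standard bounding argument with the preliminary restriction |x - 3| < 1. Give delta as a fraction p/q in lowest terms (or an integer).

Factor: |x^2 - (3)^2| = |x - 3| * |x + 3|.
Impose |x - 3| < 1 first. Then |x + 3| = |(x - 3) + 2*(3)| <= |x - 3| + 2*|3| < 1 + 6 = 7.
So |x^2 - (3)^2| < delta * 7.
We need delta * 7 <= 3/25, i.e. delta <= 3/25/7 = 3/175.
Since 3/175 < 1, this is tighter than 1; take delta = 3/175.
So delta = 3/175 works.

3/175


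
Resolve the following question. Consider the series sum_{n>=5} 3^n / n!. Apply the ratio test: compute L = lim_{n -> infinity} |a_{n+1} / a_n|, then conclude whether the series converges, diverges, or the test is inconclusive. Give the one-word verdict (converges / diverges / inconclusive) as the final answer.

Let a_n denote the general term. Form the ratio a_{n+1}/a_n and simplify:
a_{n+1}/a_n = 3/(n + 1)
Take the limit as n -> infinity: L = 0.
Since L = 0 < 1, the ratio test implies the series converges.

converges


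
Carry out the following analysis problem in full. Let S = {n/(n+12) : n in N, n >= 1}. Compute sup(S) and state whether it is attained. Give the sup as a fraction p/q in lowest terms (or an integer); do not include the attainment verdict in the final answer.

Analysis:
- Values: 1/13, 1/7, 1/5, 1/4, ... strictly increasing.
- Minimum is 1/13 (n=1); inf = 1/13 (attained).
- n/(n+12) = 1 - 12/(n+12) -> 1 from below as n -> infinity, and never equals 1.
- So sup = 1 (not attained).
Conclusion: sup(S) = 1, not attained in S.

1


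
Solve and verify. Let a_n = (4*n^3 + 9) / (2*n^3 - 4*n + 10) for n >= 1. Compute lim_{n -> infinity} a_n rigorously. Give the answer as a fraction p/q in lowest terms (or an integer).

Divide numerator and denominator by n^3, the highest power:
numerator / n^3 = 4 + 9/n^3
denominator / n^3 = 2 - 4/n^2 + 10/n^3
As n -> infinity, all terms of the form c/n^k (k >= 1) tend to 0.
So numerator / n^3 -> 4 and denominator / n^3 -> 2.
Therefore lim a_n = 2.

2


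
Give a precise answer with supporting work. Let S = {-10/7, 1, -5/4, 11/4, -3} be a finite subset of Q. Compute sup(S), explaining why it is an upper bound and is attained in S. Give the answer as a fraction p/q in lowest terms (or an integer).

S is finite, so sup(S) = max(S).
Sorted decreasing:
11/4, 1, -5/4, -10/7, -3
The extremum is 11/4.
For every x in S, x <= 11/4. And 11/4 is in S, so it is attained.
Therefore sup(S) = 11/4.

11/4


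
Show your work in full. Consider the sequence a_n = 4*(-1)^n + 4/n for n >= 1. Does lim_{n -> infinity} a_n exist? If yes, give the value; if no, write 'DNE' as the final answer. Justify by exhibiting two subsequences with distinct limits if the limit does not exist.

Examine the behaviour of a_n along subsequences.
a_{2k} = 4 + 4/(2k) -> 4. a_{2k+1} = -4 + 4/(2k+1) -> -4.
Since these two subsequential limits are 4 and -4, distinct, the full sequence cannot converge (a convergent sequence has all subsequences tending to the same limit). So lim a_n does not exist.

DNE


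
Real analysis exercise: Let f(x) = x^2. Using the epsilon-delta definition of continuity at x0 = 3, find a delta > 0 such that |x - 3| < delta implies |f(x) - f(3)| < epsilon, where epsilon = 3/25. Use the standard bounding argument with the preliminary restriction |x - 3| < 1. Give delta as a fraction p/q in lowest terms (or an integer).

Factor: |x^2 - (3)^2| = |x - 3| * |x + 3|.
Impose |x - 3| < 1 first. Then |x + 3| = |(x - 3) + 2*(3)| <= |x - 3| + 2*|3| < 1 + 6 = 7.
So |x^2 - (3)^2| < delta * 7.
We need delta * 7 <= 3/25, i.e. delta <= 3/25/7 = 3/175.
Since 3/175 < 1, this is tighter than 1; take delta = 3/175.
So delta = 3/175 works.

3/175


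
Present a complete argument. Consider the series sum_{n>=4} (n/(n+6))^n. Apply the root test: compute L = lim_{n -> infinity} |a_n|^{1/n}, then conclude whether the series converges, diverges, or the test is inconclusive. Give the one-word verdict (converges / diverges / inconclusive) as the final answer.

Let a_n denote the general term. Form |a_n|^(1/n) and simplify:
|a_n|^(1/n) = n/(n + 6)
Take the limit as n -> infinity: L = 1.
Since L = 1, the root test is inconclusive. (In fact a_n = (n/(n+6))^n -> e^(-6) != 0, so the nth-term test shows divergence; but the root test itself gives no conclusion.)

inconclusive


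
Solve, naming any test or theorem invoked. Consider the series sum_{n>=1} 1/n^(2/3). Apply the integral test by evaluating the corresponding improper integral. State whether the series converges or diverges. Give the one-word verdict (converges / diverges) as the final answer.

Let f(x) = x^(-2/3). Then f is positive, continuous, and decreasing on [1, infinity), so the integral test applies.
Compute the improper integral int_{1}^infinity f(x) dx:
  antiderivative F(x) = 3*x^(1/3).
  As x -> infinity, F(x) -> infinity (since p = 2/3 < 1).
  So the integral diverges. By the integral test, the series diverges.

diverges


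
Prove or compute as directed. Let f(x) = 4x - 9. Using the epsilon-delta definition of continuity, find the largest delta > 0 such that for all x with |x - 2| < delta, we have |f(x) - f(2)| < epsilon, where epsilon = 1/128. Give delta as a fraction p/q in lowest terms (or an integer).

We compute f(2) = 4*(2) - 9 = -1.
|f(x) - f(2)| = |4x - 9 - (-1)| = |4(x - 2)| = 4|x - 2|.
We need 4|x - 2| < 1/128, i.e. |x - 2| < 1/128 / 4 = 1/512.
So any delta <= 1/512 works. Conversely, if delta > 1/512, then x = 2 + 1/512 satisfies |x - 2| = 1/512 < delta but |f(x) - f(2)| = 4 * 1/512 = 1/128, which is not < 1/128; so no larger delta works.
Hence the largest such delta is 1/512.

1/512


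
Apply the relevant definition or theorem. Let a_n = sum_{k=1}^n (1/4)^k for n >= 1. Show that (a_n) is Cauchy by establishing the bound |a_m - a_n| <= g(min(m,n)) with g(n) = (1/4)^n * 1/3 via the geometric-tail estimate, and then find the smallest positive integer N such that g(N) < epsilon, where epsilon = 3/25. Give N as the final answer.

For m > n >= 1: |a_m - a_n| = sum_{k=n+1}^m (1/4)^k < sum_{k=n+1}^infinity (1/4)^k = (1/4)^(n+1) / (1 - 1/4) = (1/4)^n * (1/4) * (4/3) = (1/4)^n * 1/3.
So g(n) = (1/4)^n / 3. Since g(n) -> 0, (a_n) is Cauchy.
Now solve g(N) < 3/25: (1/4)^N / 3 < 3/25 <=> 4^N > 1 / (3 * 3/25) = 25/9.
Check powers of 4: 4^0 = 1 <= 25/9, 4^1 = 4 > 25/9.
So the smallest such N is 1. Check: g(1) = 1/(3 * 4) = 1/12 < 3/25.

1


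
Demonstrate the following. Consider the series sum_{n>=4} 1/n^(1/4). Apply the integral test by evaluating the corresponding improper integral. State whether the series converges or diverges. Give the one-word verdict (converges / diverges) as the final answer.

Let f(x) = x^(-1/4). Then f is positive, continuous, and decreasing on [4, infinity), so the integral test applies.
Compute the improper integral int_{4}^infinity f(x) dx:
  antiderivative F(x) = 4*x^(3/4)/3.
  As x -> infinity, F(x) -> infinity (since p = 1/4 < 1).
  So the integral diverges. By the integral test, the series diverges.

diverges


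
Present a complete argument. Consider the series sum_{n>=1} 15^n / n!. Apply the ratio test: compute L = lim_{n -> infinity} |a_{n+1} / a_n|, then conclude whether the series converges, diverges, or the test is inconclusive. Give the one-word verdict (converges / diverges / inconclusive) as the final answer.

Let a_n denote the general term. Form the ratio a_{n+1}/a_n and simplify:
a_{n+1}/a_n = 15/(n + 1)
Take the limit as n -> infinity: L = 0.
Since L = 0 < 1, the ratio test implies the series converges.

converges


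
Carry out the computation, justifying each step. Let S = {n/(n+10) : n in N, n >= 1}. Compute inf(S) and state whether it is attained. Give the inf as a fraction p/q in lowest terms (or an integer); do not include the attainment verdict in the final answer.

Analysis:
- Values: 1/11, 1/6, 3/13, 2/7, ... strictly increasing.
- Minimum is 1/11 (n=1); inf = 1/11 (attained).
- n/(n+10) = 1 - 10/(n+10) -> 1 from below as n -> infinity, and never equals 1.
- So sup = 1 (not attained).
Conclusion: inf(S) = 1/11, attained in S.

1/11


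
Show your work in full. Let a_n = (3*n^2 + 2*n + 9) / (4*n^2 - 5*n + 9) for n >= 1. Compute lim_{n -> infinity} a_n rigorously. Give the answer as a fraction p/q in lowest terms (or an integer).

Divide numerator and denominator by n^2, the highest power:
numerator / n^2 = 3 + 2/n + 9/n^2
denominator / n^2 = 4 - 5/n + 9/n^2
As n -> infinity, all terms of the form c/n^k (k >= 1) tend to 0.
So numerator / n^2 -> 3 and denominator / n^2 -> 4.
Therefore lim a_n = 3/4.

3/4


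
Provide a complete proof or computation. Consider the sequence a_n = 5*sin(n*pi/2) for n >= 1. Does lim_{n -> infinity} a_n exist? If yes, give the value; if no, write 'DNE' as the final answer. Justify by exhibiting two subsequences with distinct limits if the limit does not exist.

Examine the behaviour of a_n along subsequences.
a_{4k+1} = 5*sin(pi/2 + 2k*pi) = 5 -> 5. a_{4k+3} = 5*sin(3pi/2 + 2k*pi) = -5 -> -5.
Since these two subsequential limits are 5 and -5, distinct, the full sequence cannot converge (a convergent sequence has all subsequences tending to the same limit). So lim a_n does not exist.

DNE


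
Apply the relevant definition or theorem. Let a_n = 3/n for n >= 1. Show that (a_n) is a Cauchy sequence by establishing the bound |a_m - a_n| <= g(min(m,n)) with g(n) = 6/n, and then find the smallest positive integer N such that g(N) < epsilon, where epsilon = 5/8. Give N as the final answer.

For any m, n >= 1, by the triangle inequality:
|a_m - a_n| = |3/m - 3/n| <= 3*1/m + 3*1/n <= 6/min(m,n).
So g(n) = 6/n bounds the Cauchy difference. Since g(n) -> 0, (a_n) is Cauchy.
Now solve g(N) < 5/8: 6/N < 5/8 <=> N > 6 / (5/8) = 48/5.
The smallest integer strictly greater than 48/5 is N = 10.
Check: g(10) = 6/10 = 3/5 < 5/8; g(9) = 2/3 >= 5/8. So N = 10.

10


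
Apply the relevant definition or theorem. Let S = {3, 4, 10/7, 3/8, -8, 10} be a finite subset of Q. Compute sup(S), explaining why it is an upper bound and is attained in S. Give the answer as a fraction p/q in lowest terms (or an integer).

S is finite, so sup(S) = max(S).
Sorted decreasing:
10, 4, 3, 10/7, 3/8, -8
The extremum is 10.
For every x in S, x <= 10. And 10 is in S, so it is attained.
Therefore sup(S) = 10.

10


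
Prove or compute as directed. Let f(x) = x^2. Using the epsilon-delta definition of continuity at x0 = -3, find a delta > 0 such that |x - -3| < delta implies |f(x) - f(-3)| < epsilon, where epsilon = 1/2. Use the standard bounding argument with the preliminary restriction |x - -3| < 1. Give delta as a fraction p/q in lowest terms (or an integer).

Factor: |x^2 - (-3)^2| = |x - -3| * |x + -3|.
Impose |x - -3| < 1 first. Then |x + -3| = |(x - -3) + 2*(-3)| <= |x - -3| + 2*|-3| < 1 + 6 = 7.
So |x^2 - (-3)^2| < delta * 7.
We need delta * 7 <= 1/2, i.e. delta <= 1/2/7 = 1/14.
Since 1/14 < 1, this is tighter than 1; take delta = 1/14.
So delta = 1/14 works.

1/14


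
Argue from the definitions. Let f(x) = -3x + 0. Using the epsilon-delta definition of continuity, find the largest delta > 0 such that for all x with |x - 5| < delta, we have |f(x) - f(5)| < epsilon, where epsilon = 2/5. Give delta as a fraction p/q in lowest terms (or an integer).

We compute f(5) = -3*(5) + 0 = -15.
|f(x) - f(5)| = |-3x + 0 - (-15)| = |-3(x - 5)| = 3|x - 5|.
We need 3|x - 5| < 2/5, i.e. |x - 5| < 2/5 / 3 = 2/15.
So any delta <= 2/15 works. Conversely, if delta > 2/15, then x = 5 + 2/15 satisfies |x - 5| = 2/15 < delta but |f(x) - f(5)| = 3 * 2/15 = 2/5, which is not < 2/5; so no larger delta works.
Hence the largest such delta is 2/15.

2/15


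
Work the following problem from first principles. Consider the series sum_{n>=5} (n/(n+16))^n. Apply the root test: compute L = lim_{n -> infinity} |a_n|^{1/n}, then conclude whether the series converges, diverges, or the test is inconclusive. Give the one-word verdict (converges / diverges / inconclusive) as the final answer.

Let a_n denote the general term. Form |a_n|^(1/n) and simplify:
|a_n|^(1/n) = n/(n + 16)
Take the limit as n -> infinity: L = 1.
Since L = 1, the root test is inconclusive. (In fact a_n = (n/(n+16))^n -> e^(-16) != 0, so the nth-term test shows divergence; but the root test itself gives no conclusion.)

inconclusive


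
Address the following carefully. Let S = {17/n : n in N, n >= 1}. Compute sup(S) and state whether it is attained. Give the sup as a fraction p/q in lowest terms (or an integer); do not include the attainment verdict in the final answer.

Analysis:
- Values: 17, 17/2, 17/3, 17/4, ... strictly decreasing.
- The maximum is 17 (n=1); sup = 17 (attained).
- The set is bounded below by 0; 17/n -> 0 so 0 is the greatest lower bound.
- 0 is not in the set, so inf = 0 is not attained.
Conclusion: sup(S) = 17, attained in S.

17


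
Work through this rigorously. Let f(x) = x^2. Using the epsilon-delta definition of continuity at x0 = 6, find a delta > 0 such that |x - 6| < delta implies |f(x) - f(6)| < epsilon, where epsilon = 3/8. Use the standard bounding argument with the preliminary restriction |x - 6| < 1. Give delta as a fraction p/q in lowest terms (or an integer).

Factor: |x^2 - (6)^2| = |x - 6| * |x + 6|.
Impose |x - 6| < 1 first. Then |x + 6| = |(x - 6) + 2*(6)| <= |x - 6| + 2*|6| < 1 + 12 = 13.
So |x^2 - (6)^2| < delta * 13.
We need delta * 13 <= 3/8, i.e. delta <= 3/8/13 = 3/104.
Since 3/104 < 1, this is tighter than 1; take delta = 3/104.
So delta = 3/104 works.

3/104


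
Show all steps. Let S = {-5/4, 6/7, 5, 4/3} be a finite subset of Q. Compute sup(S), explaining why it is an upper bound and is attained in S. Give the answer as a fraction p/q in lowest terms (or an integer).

S is finite, so sup(S) = max(S).
Sorted decreasing:
5, 4/3, 6/7, -5/4
The extremum is 5.
For every x in S, x <= 5. And 5 is in S, so it is attained.
Therefore sup(S) = 5.

5
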